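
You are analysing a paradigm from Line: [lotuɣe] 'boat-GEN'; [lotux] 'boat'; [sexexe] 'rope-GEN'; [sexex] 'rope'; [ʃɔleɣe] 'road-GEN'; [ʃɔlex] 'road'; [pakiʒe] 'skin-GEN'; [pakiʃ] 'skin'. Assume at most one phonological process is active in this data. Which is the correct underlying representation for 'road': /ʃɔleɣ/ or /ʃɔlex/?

/ʃɔleɣ/

The stem for 'road' ends in [ɣ] in [ʃɔleɣe] but [x] in [ʃɔlex].
The stem 'rope' ([sexexe], [sexex]) shows [x] unchanged in both environments, so [x] cannot be basic with [ɣ] derived before the GEN suffix.
The alternation reflects word-final obstruent devoicing: voiced obstruents become voiceless word-finally. /ɣ/ is underlying.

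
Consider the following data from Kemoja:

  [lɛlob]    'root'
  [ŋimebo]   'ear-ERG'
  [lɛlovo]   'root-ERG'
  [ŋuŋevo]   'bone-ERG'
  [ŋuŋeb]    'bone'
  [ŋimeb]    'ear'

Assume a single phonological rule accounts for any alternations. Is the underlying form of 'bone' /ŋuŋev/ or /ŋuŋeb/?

'bone' shows [v] ~ [b] at the end of the stem ([ŋuŋevo] vs [ŋuŋeb]).
But 'ear' keeps [b] in both environments ([ŋimebo], [ŋimeb]), so there is no rule changing /b/ to [v] before the ERG suffix.
So /v/ is underlying, and a rule of word-final hardening — voiced fricatives become stops word-finally — gives [b].

/ŋuŋev/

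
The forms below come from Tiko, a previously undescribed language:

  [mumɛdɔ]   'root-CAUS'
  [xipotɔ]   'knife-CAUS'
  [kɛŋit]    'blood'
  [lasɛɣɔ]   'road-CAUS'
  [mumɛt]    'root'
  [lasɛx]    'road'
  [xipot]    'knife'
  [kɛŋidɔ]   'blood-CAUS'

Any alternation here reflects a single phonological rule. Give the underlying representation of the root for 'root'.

/mumɛd/

The root 'root' surfaces as [mumɛdɔ] and [mumɛt], with a stem-final [d] ~ [t] alternation.
But 'knife' keeps [t] in both environments ([xipotɔ], [xipot]), so there is no rule changing /t/ to [d] before the CAUS suffix.
Therefore /d/ is basic and [t] is derived by word-final obstruent devoicing (voiced obstruents become voiceless word-finally).
The underlying form of 'root' is therefore /mumɛd/.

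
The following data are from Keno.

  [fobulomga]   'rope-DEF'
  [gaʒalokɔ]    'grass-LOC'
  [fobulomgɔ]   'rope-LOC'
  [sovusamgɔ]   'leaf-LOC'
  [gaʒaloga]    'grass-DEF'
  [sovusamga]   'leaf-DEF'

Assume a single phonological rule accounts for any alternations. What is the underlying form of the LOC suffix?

/-kɔ/

The LOC morpheme has two allomorphs, [-gɔ] and [-kɔ].
The DEF suffix, which begins with [g], is invariant after every stem; so [g] is not altered by any rule here.
So the underlying form is /-kɔ/, and voiceless stops become voiced after a nasal.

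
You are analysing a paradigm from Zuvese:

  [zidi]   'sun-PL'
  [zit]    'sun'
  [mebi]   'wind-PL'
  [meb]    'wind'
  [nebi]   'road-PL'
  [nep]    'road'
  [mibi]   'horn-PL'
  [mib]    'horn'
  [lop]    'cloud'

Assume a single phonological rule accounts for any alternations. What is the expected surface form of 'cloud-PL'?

The root 'road' surfaces as [nebi] and [nep], with a stem-final [b] ~ [p] alternation.
The stem 'horn' ([mibi], [mib]) shows [b] unchanged in both environments, so [b] cannot be basic with [p] derived in isolation.
The alternation reflects intervocalic voicing: voiceless stops become voiced between vowels. /p/ is underlying.
The one attested form of 'cloud', [lop], shows underlying /lop/. Applying the same rule between vowels gives [lobi].

[lobi]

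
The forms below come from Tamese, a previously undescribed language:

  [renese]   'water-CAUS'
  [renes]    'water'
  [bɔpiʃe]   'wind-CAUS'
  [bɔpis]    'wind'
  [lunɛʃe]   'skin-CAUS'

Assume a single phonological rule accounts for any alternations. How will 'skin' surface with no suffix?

[lunɛs]

'wind' shows [ʃ] ~ [s] at the end of the stem ([bɔpiʃe] vs [bɔpis]).
If /s/ were underlying and a rule turned it into [ʃ] before the CAUS suffix, 'water' would also alternate; but it has [s] in both [renese] and [renes].
Therefore /ʃ/ is basic and [s] is derived by depalatalization (palato-alveolar /ʃ/ becomes [s] when no front vowel follows).
From [lunɛʃe] the stem 'skin' is /lunɛʃ/; when no front vowel follows this yields [lunɛs].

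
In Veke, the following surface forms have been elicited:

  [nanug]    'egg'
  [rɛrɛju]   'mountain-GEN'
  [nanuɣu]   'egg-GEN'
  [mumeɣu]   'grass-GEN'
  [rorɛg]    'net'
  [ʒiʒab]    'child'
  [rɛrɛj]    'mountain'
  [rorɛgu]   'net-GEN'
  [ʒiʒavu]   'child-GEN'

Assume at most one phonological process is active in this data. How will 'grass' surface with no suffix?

[mumeg]

The root 'egg' surfaces as [nanuɣu] and [nanug], with a stem-final [ɣ] ~ [g] alternation.
The stem 'net' ([rorɛgu], [rorɛg]) shows [g] unchanged in both environments, so [g] cannot be basic with [ɣ] derived before the GEN suffix.
So /ɣ/ is underlying, and a rule of word-final hardening — voiced fricatives become stops word-finally — gives [g].
The one attested form of 'grass', [mumeɣu], shows underlying /mumeɣ/. Applying the same rule word-finally gives [mumeg].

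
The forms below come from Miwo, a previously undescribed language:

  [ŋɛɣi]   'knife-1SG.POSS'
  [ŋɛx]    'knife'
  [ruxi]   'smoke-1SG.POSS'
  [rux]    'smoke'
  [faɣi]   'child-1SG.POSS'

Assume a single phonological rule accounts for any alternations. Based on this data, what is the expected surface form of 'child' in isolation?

The root 'knife' surfaces as [ŋɛɣi] and [ŋɛx], with a stem-final [ɣ] ~ [x] alternation.
The stem 'smoke' ([ruxi], [rux]) shows [x] unchanged in both environments, so [x] cannot be basic with [ɣ] derived before the 1SG.POSS suffix.
So /ɣ/ is underlying, and a rule of word-final obstruent devoicing — voiced obstruents become voiceless word-finally — gives [x].
The one attested form of 'child', [faɣi], shows underlying /faɣ/. Applying the same rule word-finally gives [fax].

[fax]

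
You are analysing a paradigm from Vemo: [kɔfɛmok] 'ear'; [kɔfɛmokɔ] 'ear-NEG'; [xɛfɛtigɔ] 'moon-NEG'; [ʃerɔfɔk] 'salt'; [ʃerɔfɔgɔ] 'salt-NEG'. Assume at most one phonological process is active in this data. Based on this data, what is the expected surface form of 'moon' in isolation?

[xɛfɛtik]

In [ʃerɔfɔk] and [ʃerɔfɔgɔ] the final segment of 'salt' alternates: [k] ~ [g].
Compare 'ear', with invariant [k] in [kɔfɛmok] and [kɔfɛmokɔ]: an analysis with underlying /k/ and a rule producing [g] before the NEG suffix would wrongly predict alternation here too.
Therefore /g/ is basic and [k] is derived by word-final obstruent devoicing (voiced obstruents become voiceless word-finally).
The one attested form of 'moon', [xɛfɛtigɔ], shows underlying /xɛfɛtig/. Applying the same rule word-finally gives [xɛfɛtik].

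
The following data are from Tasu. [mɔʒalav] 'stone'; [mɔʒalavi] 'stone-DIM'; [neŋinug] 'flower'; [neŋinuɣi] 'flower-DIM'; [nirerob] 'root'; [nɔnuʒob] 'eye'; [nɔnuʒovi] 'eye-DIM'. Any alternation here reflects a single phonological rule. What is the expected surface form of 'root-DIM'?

'eye' shows [b] ~ [v] at the end of the stem ([nɔnuʒob] vs [nɔnuʒovi]).
If /v/ were underlying and a rule turned it into [b] in isolation, 'stone' would also alternate; but it has [v] in both [mɔʒalav] and [mɔʒalavi].
The alternation reflects intervocalic spirantization: voiced stops become fricatives between vowels. /b/ is underlying.
The one attested form of 'root', [nirerob], shows underlying /nirerob/. Applying the same rule between vowels gives [nirerovi].

[nirerovi]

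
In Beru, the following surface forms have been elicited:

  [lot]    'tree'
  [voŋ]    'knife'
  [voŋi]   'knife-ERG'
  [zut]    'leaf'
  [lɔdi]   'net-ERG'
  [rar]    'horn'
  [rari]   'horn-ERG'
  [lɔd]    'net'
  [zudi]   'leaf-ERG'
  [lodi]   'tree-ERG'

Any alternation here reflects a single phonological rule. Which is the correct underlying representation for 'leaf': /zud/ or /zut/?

/zut/

'leaf' shows [d] ~ [t] at the end of the stem ([zudi] vs [zut]).
But 'net' keeps [d] in both environments ([lɔdi], [lɔd]), so there is no rule changing /d/ to [t] in isolation.
The alternation reflects intervocalic voicing: voiceless stops become voiced between vowels. /t/ is underlying.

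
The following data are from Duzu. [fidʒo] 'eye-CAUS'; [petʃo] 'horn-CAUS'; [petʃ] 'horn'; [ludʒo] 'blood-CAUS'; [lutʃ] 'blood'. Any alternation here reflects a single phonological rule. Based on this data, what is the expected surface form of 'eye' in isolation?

The root 'blood' surfaces as [ludʒo] and [lutʃ], with a stem-final [dʒ] ~ [tʃ] alternation.
The stem 'horn' ([petʃo], [petʃ]) shows [tʃ] unchanged in both environments, so [tʃ] cannot be basic with [dʒ] derived before the CAUS suffix.
The underlying segment must be /dʒ/; voiced obstruents become voiceless word-finally, yielding [tʃ] there.
From [fidʒo] the stem 'eye' is /fidʒ/; word-finally this yields [fitʃ].

[fitʃ]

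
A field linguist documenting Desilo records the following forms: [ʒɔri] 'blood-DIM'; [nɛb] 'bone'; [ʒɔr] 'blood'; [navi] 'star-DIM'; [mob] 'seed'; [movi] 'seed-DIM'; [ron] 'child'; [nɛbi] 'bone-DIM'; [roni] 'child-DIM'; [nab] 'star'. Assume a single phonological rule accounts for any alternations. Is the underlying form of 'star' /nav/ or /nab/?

/nav/

The root 'star' surfaces as [nab] and [navi], with a stem-final [b] ~ [v] alternation.
The stem 'bone' ([nɛb], [nɛbi]) shows [b] unchanged in both environments, so [b] cannot be basic with [v] derived before the DIM suffix.
The alternation reflects word-final hardening: voiced fricatives become stops word-finally. /v/ is underlying.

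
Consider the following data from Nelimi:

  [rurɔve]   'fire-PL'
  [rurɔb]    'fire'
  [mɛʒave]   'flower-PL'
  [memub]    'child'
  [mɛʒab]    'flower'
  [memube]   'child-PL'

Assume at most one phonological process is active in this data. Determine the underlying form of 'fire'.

The root 'fire' surfaces as [rurɔve] and [rurɔb], with a stem-final [v] ~ [b] alternation.
But 'child' keeps [b] in both environments ([memube], [memub]), so there is no rule changing /b/ to [v] before the PL suffix.
The underlying segment must be /v/; voiced fricatives become stops word-finally, yielding [b] there.
So 'fire' = /rurɔv/.

/rurɔv/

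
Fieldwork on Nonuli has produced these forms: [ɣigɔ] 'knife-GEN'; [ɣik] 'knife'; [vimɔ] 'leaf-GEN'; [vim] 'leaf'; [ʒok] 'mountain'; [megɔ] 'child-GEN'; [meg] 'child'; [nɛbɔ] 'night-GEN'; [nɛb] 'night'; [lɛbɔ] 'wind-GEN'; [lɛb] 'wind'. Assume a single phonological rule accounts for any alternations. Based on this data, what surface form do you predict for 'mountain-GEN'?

[ʒogɔ]

'knife' shows [g] ~ [k] at the end of the stem ([ɣigɔ] vs [ɣik]).
The stem 'child' ([megɔ], [meg]) shows [g] unchanged in both environments, so [g] cannot be basic with [k] derived in isolation.
The alternation reflects intervocalic voicing: voiceless stops become voiced between vowels. /k/ is underlying.
From [ʒok] the stem 'mountain' is /ʒok/; between vowels this yields [ʒogɔ].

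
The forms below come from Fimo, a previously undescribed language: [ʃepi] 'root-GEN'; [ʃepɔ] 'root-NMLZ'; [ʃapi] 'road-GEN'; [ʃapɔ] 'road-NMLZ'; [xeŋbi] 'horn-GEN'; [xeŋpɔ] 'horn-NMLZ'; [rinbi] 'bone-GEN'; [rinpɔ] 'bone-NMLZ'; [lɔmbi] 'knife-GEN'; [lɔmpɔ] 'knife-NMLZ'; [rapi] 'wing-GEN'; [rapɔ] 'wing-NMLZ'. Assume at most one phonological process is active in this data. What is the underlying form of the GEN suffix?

The GEN morpheme has two allomorphs, [-bi] and [-pi].
The NMLZ suffix, which begins with [p], is invariant after every stem; so [p] is not altered by any rule here.
The GEN suffix is therefore /-bi/ underlyingly, with post-vocalic devoicing: voiced stops become voiceless after a vowel.

/-bi/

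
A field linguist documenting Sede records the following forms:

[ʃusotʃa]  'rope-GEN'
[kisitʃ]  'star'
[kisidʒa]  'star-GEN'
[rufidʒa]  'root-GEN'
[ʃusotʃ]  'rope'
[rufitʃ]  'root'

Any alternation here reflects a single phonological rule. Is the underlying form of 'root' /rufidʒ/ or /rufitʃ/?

/rufidʒ/

'root' shows [dʒ] ~ [tʃ] at the end of the stem ([rufidʒa] vs [rufitʃ]).
But 'rope' keeps [tʃ] in both environments ([ʃusotʃa], [ʃusotʃ]), so there is no rule changing /tʃ/ to [dʒ] before the GEN suffix.
The underlying segment must be /dʒ/; voiced obstruents become voiceless word-finally, yielding [tʃ] there.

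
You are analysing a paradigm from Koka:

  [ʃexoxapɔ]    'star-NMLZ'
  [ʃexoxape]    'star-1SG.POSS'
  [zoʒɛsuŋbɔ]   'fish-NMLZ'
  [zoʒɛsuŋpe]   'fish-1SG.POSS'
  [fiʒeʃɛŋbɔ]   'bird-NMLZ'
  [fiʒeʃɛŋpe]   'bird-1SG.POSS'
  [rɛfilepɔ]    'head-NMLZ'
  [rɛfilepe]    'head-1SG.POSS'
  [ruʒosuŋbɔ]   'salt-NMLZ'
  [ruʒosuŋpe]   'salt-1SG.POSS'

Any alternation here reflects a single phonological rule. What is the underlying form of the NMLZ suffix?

/-bɔ/

The NMLZ suffix surfaces as [-bɔ] and [-pɔ], depending on the final segment of the stem.
The 1SG.POSS suffix, which begins with [p], is invariant after every stem; so [p] is not altered by any rule here.
So the underlying form is /-bɔ/, and voiced stops become voiceless after a vowel.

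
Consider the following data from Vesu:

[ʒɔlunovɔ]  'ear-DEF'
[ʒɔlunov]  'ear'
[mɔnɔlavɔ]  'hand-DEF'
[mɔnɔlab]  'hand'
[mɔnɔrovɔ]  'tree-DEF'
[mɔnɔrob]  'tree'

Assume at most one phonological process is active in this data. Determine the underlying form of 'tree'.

/mɔnɔrob/

The root 'tree' surfaces as [mɔnɔrovɔ] and [mɔnɔrob], with a stem-final [v] ~ [b] alternation.
If /v/ were underlying and a rule turned it into [b] in isolation, 'ear' would also alternate; but it has [v] in both [ʒɔlunovɔ] and [ʒɔlunov].
The underlying segment must be /b/; voiced stops become fricatives between vowels, yielding [v] there.
So 'tree' = /mɔnɔrob/.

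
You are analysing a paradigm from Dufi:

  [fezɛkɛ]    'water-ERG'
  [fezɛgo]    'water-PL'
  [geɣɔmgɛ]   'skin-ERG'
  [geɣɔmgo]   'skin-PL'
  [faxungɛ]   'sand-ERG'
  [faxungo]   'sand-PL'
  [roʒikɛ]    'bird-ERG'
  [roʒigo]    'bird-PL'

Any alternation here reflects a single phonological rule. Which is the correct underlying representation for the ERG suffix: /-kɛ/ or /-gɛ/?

/-kɛ/

The ERG morpheme has two allomorphs, [-gɛ] and [-kɛ].
By contrast the PL suffix keeps its initial [g] throughout — that segment must be underlying.
The ERG suffix is therefore /-kɛ/ underlyingly, with post-nasal voicing: voiceless stops become voiced after a nasal.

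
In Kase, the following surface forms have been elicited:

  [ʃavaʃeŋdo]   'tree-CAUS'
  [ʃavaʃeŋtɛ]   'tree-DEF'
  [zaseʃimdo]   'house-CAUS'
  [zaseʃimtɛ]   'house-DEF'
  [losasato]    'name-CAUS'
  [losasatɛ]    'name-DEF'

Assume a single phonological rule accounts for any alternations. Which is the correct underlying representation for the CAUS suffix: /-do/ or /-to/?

/-do/

The CAUS morpheme has two allomorphs, [-do] and [-to].
By contrast the DEF suffix keeps its initial [t] throughout — that segment must be underlying.
The CAUS suffix is therefore /-do/ underlyingly, with post-vocalic devoicing: voiced stops become voiceless after a vowel.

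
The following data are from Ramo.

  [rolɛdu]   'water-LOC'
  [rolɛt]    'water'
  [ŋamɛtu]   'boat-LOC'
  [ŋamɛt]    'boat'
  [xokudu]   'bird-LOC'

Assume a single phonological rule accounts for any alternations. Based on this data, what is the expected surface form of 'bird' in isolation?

[xokut]

The stem for 'water' ends in [d] in [rolɛdu] but [t] in [rolɛt].
The stem 'boat' ([ŋamɛtu], [ŋamɛt]) shows [t] unchanged in both environments, so [t] cannot be basic with [d] derived before the LOC suffix.
So /d/ is underlying, and a rule of word-final obstruent devoicing — voiced obstruents become voiceless word-finally — gives [t].
From [xokudu] the stem 'bird' is /xokud/; word-finally this yields [xokut].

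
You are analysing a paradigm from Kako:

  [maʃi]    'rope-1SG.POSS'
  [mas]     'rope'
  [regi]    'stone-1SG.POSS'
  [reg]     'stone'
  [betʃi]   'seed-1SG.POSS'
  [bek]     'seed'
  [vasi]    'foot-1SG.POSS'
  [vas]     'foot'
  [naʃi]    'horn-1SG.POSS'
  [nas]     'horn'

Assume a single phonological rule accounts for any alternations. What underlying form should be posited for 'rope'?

/maʃ/

The root 'rope' surfaces as [maʃi] and [mas], with a stem-final [ʃ] ~ [s] alternation.
The stem 'foot' ([vasi], [vas]) shows [s] unchanged in both environments, so [s] cannot be basic with [ʃ] derived before the 1SG.POSS suffix.
So /ʃ/ is underlying, and a rule of depalatalization — palato-alveolar /tʃ/ and /ʃ/ become [k] and [s] when no front vowel follows — gives [s].
Hence 'rope' is /maʃ/ underlyingly.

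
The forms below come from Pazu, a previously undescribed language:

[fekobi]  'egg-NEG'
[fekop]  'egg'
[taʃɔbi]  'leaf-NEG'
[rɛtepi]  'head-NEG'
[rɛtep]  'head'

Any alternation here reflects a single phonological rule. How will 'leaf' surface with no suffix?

The stem for 'egg' ends in [b] in [fekobi] but [p] in [fekop].
Compare 'head', with invariant [p] in [rɛtepi] and [rɛtep]: an analysis with underlying /p/ and a rule producing [b] before the NEG suffix would wrongly predict alternation here too.
So /b/ is underlying, and a rule of word-final obstruent devoicing — voiced obstruents become voiceless word-finally — gives [p].
From [taʃɔbi] the stem 'leaf' is /taʃɔb/; word-finally this yields [taʃɔp].

[taʃɔp]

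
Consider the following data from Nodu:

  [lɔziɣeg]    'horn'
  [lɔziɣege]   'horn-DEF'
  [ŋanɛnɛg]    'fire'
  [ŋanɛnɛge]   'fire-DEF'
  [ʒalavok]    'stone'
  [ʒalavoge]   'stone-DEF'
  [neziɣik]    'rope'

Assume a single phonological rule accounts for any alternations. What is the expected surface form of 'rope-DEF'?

The root 'stone' surfaces as [ʒalavok] and [ʒalavoge], with a stem-final [k] ~ [g] alternation.
Compare 'horn', with invariant [g] in [lɔziɣeg] and [lɔziɣege]: an analysis with underlying /g/ and a rule producing [k] in isolation would wrongly predict alternation here too.
The alternation reflects intervocalic voicing: voiceless stops become voiced between vowels. /k/ is underlying.
The one attested form of 'rope', [neziɣik], shows underlying /neziɣik/. Applying the same rule between vowels gives [neziɣige].

[neziɣige]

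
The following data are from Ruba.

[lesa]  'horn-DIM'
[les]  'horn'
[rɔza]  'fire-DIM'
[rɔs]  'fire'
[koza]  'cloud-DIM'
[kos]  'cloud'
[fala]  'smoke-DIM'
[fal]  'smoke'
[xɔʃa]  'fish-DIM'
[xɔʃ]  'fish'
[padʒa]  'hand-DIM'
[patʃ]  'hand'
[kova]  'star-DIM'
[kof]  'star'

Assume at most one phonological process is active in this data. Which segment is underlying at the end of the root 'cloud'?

/z/

In [koza] and [kos] the final segment of 'cloud' alternates: [z] ~ [s].
But 'horn' keeps [s] in both environments ([lesa], [les]), so there is no rule changing /s/ to [z] before the DIM suffix.
So /z/ is underlying, and a rule of word-final obstruent devoicing — voiced obstruents become voiceless word-finally — gives [s].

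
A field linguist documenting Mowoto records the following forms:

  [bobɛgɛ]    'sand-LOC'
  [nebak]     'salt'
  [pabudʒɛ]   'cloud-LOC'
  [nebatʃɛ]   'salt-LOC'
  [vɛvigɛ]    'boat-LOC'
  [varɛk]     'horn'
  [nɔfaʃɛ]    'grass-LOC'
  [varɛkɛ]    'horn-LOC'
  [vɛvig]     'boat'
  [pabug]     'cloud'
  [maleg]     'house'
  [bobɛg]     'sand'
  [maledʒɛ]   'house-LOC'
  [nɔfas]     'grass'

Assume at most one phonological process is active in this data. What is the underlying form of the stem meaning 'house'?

The stem for 'house' ends in [dʒ] in [maledʒɛ] but [g] in [maleg].
The stem 'sand' ([bobɛgɛ], [bobɛg]) shows [g] unchanged in both environments, so [g] cannot be basic with [dʒ] derived before the LOC suffix.
So /dʒ/ is underlying, and a rule of depalatalization — palato-alveolar /tʃ/, /dʒ/ and /ʃ/ become [k], [g] and [s] when no front vowel follows — gives [g].

/maledʒ/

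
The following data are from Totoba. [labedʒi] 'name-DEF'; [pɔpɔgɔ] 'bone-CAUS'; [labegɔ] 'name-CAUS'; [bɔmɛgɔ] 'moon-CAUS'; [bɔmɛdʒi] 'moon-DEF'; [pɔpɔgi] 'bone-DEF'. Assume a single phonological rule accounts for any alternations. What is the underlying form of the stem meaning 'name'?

/labedʒ/

'name' shows [g] ~ [dʒ] at the end of the stem ([labegɔ] vs [labedʒi]).
Compare 'bone', with invariant [g] in [pɔpɔgɔ] and [pɔpɔgi]: an analysis with underlying /g/ and a rule producing [dʒ] before the DEF suffix would wrongly predict alternation here too.
The underlying segment must be /dʒ/; palato-alveolar /dʒ/ becomes [g] when no front vowel follows, yielding [g] there.
So 'name' = /labedʒ/.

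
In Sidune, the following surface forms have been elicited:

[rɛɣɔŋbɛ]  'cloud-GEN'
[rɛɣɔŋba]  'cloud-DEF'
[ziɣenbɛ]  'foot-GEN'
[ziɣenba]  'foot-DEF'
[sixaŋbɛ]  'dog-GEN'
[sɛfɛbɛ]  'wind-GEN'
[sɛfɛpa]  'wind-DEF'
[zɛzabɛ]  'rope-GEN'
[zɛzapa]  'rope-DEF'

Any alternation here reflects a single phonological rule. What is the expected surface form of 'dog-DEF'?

The DEF suffix surfaces as [-ba] and [-pa], depending on the final segment of the stem.
The GEN suffix, which begins with [b], is invariant after every stem; so [b] is not altered by any rule here.
So the underlying form is /-pa/, and voiceless stops become voiced after a nasal.
After 'dog', which ends in a nasal, the suffix surfaces as [-ba], giving [sixaŋba].

[sixaŋba]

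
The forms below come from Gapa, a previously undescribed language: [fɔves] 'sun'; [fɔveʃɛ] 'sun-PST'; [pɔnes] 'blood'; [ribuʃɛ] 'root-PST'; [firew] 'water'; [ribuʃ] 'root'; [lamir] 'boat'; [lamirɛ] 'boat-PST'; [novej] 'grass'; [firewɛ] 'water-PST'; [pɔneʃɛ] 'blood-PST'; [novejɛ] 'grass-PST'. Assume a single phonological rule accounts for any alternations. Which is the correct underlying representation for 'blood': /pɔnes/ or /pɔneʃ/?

/pɔnes/

'blood' shows [s] ~ [ʃ] at the end of the stem ([pɔnes] vs [pɔneʃɛ]).
The stem 'root' ([ribuʃ], [ribuʃɛ]) shows [ʃ] unchanged in both environments, so [ʃ] cannot be basic with [s] derived in isolation.
The alternation reflects palatalization before a front vowel: /s/ becomes palato-alveolar [ʃ] before a front vowel. /s/ is underlying.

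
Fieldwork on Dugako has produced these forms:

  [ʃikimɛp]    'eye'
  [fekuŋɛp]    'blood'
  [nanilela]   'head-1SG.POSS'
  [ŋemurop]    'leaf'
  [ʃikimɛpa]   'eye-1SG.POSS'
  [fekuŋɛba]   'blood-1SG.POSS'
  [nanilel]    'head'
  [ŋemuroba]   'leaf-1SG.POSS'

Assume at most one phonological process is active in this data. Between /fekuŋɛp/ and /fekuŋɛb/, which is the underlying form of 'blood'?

/fekuŋɛb/

The root 'blood' surfaces as [fekuŋɛp] and [fekuŋɛba], with a stem-final [p] ~ [b] alternation.
But 'eye' keeps [p] in both environments ([ʃikimɛp], [ʃikimɛpa]), so there is no rule changing /p/ to [b] before the 1SG.POSS suffix.
The underlying segment must be /b/; voiced obstruents become voiceless word-finally, yielding [p] there.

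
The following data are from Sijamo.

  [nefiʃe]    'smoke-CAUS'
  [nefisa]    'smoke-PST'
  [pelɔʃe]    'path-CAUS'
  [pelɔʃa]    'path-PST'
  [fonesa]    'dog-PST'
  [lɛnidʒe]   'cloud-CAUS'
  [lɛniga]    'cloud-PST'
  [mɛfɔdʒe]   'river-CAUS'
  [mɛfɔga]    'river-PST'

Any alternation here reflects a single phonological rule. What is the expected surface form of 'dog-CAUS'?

[foneʃe]

The root 'smoke' surfaces as [nefiʃe] and [nefisa], with a stem-final [ʃ] ~ [s] alternation.
The stem 'path' ([pelɔʃe], [pelɔʃa]) shows [ʃ] unchanged in both environments, so [ʃ] cannot be basic with [s] derived before the PST suffix.
The underlying segment must be /s/; /g/ and /s/ become palato-alveolar [dʒ] and [ʃ] before a front vowel, yielding [ʃ] there.
From [fonesa] the stem 'dog' is /fones/; before a front vowel this yields [foneʃe].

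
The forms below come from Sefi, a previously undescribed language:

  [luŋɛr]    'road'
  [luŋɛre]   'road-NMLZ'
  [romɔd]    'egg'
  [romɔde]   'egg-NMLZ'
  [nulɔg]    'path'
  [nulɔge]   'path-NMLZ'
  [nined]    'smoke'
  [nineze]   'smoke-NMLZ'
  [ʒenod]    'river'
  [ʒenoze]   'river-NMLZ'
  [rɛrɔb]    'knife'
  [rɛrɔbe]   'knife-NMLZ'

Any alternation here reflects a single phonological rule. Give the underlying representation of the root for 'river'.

In [ʒenod] and [ʒenoze] the final segment of 'river' alternates: [d] ~ [z].
But 'egg' keeps [d] in both environments ([romɔd], [romɔde]), so there is no rule changing /d/ to [z] before the NMLZ suffix.
Therefore /z/ is basic and [d] is derived by word-final hardening (voiced fricatives become stops word-finally).

/ʒenoz/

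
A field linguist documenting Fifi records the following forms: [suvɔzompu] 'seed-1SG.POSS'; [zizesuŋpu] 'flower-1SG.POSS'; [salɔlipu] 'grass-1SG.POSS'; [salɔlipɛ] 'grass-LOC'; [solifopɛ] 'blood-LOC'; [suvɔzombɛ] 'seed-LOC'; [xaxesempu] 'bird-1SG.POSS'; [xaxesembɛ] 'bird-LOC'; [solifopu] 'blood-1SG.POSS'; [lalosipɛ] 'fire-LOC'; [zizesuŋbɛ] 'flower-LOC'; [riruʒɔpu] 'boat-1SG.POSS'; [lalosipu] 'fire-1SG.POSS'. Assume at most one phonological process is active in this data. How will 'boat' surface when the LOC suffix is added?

[riruʒɔpɛ]

The LOC suffix surfaces as [-bɛ] and [-pɛ], depending on the final segment of the stem.
The 1SG.POSS suffix, which begins with [p], is invariant after every stem; so [p] is not altered by any rule here.
The LOC suffix is therefore /-bɛ/ underlyingly, with post-vocalic devoicing: voiced stops become voiceless after a vowel.
After 'boat', which ends in a vowel, the suffix surfaces as [-pɛ], giving [riruʒɔpɛ].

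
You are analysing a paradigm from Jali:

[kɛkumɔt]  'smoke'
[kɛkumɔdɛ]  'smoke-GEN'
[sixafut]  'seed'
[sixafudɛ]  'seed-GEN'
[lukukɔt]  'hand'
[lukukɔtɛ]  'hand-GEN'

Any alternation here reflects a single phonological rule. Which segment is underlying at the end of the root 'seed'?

/d/

The stem for 'seed' ends in [t] in [sixafut] but [d] in [sixafudɛ].
But 'hand' keeps [t] in both environments ([lukukɔt], [lukukɔtɛ]), so there is no rule changing /t/ to [d] before the GEN suffix.
The underlying segment must be /d/; voiced obstruents become voiceless word-finally, yielding [t] there.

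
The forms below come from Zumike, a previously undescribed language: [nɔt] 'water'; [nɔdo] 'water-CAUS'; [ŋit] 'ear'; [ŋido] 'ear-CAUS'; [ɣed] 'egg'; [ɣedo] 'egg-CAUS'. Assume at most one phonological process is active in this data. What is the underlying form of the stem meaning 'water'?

/nɔt/

In [nɔt] and [nɔdo] the final segment of 'water' alternates: [t] ~ [d].
The stem 'egg' ([ɣed], [ɣedo]) shows [d] unchanged in both environments, so [d] cannot be basic with [t] derived in isolation.
The alternation reflects intervocalic voicing: voiceless stops become voiced between vowels. /t/ is underlying.
Hence 'water' is /nɔt/ underlyingly.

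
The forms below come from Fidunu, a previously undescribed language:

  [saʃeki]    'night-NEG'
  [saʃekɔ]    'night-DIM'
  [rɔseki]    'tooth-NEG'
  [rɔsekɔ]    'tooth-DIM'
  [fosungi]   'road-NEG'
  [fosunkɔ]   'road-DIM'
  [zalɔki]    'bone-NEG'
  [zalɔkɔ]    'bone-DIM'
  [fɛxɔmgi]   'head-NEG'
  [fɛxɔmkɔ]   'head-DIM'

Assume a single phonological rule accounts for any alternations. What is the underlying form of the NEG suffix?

The NEG suffix surfaces as [-gi] and [-ki], depending on the final segment of the stem.
The DIM suffix, which begins with [k], is invariant after every stem; so [k] is not altered by any rule here.
So the underlying form is /-gi/, and voiced stops become voiceless after a vowel.

/-gi/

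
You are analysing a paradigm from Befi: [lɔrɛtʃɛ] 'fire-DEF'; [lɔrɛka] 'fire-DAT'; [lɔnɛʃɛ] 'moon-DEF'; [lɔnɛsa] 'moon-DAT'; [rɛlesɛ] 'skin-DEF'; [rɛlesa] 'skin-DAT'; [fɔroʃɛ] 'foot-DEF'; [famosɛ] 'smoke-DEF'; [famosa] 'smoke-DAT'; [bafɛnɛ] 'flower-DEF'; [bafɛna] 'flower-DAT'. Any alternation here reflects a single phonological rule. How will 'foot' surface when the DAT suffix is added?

The root 'moon' surfaces as [lɔnɛʃɛ] and [lɔnɛsa], with a stem-final [ʃ] ~ [s] alternation.
Compare 'skin', with invariant [s] in [rɛlesɛ] and [rɛlesa]: an analysis with underlying /s/ and a rule producing [ʃ] before the DEF suffix would wrongly predict alternation here too.
Therefore /ʃ/ is basic and [s] is derived by depalatalization (palato-alveolar /tʃ/ and /ʃ/ become [k] and [s] when no front vowel follows).
From [fɔroʃɛ] the stem 'foot' is /fɔroʃ/; when no front vowel follows this yields [fɔrosa].

[fɔrosa]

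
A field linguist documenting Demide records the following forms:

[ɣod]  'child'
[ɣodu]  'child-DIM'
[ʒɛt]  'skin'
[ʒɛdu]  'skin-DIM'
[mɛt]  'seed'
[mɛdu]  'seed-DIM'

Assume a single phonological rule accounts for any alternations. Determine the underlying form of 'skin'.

/ʒɛt/

The root 'skin' surfaces as [ʒɛt] and [ʒɛdu], with a stem-final [t] ~ [d] alternation.
But 'child' keeps [d] in both environments ([ɣod], [ɣodu]), so there is no rule changing /d/ to [t] in isolation.
So /t/ is underlying, and a rule of intervocalic voicing — voiceless stops become voiced between vowels — gives [d].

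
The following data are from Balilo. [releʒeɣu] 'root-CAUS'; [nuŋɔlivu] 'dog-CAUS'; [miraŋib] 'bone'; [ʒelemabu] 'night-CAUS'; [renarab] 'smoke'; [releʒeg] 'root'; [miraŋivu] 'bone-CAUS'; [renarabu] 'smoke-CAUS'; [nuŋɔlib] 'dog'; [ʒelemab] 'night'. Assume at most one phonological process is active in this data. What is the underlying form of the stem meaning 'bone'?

/miraŋiv/

The root 'bone' surfaces as [miraŋib] and [miraŋivu], with a stem-final [b] ~ [v] alternation.
If /b/ were underlying and a rule turned it into [v] before the CAUS suffix, 'night' would also alternate; but it has [b] in both [ʒelemab] and [ʒelemabu].
The underlying segment must be /v/; voiced fricatives become stops word-finally, yielding [b] there.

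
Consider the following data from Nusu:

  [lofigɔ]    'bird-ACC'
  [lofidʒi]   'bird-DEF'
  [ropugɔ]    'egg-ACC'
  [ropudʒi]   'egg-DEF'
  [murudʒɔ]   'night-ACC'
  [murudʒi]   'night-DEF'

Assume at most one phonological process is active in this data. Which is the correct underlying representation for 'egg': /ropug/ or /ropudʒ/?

'egg' shows [g] ~ [dʒ] at the end of the stem ([ropugɔ] vs [ropudʒi]).
Compare 'night', with invariant [dʒ] in [murudʒɔ] and [murudʒi]: an analysis with underlying /dʒ/ and a rule producing [g] before the ACC suffix would wrongly predict alternation here too.
The alternation reflects palatalization before a front vowel: /g/ becomes palato-alveolar [dʒ] before a front vowel. /g/ is underlying.

/ropug/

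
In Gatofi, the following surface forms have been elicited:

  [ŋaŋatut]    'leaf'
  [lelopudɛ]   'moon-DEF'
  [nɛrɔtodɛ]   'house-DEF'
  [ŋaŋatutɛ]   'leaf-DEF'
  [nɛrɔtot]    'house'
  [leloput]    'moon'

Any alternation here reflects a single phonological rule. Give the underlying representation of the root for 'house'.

The root 'house' surfaces as [nɛrɔtot] and [nɛrɔtodɛ], with a stem-final [t] ~ [d] alternation.
If /t/ were underlying and a rule turned it into [d] before the DEF suffix, 'leaf' would also alternate; but it has [t] in both [ŋaŋatut] and [ŋaŋatutɛ].
So /d/ is underlying, and a rule of word-final obstruent devoicing — voiced obstruents become voiceless word-finally — gives [t].
The underlying form of 'house' is therefore /nɛrɔtod/.

/nɛrɔtod/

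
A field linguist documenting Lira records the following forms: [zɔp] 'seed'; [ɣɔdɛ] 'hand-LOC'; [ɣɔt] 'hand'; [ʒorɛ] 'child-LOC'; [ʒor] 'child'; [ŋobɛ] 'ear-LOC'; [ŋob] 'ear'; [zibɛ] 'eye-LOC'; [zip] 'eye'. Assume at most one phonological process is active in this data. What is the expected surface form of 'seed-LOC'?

The stem for 'eye' ends in [b] in [zibɛ] but [p] in [zip].
The stem 'ear' ([ŋobɛ], [ŋob]) shows [b] unchanged in both environments, so [b] cannot be basic with [p] derived in isolation.
So /p/ is underlying, and a rule of intervocalic voicing — voiceless stops become voiced between vowels — gives [b].
From [zɔp] the stem 'seed' is /zɔp/; between vowels this yields [zɔbɛ].

[zɔbɛ]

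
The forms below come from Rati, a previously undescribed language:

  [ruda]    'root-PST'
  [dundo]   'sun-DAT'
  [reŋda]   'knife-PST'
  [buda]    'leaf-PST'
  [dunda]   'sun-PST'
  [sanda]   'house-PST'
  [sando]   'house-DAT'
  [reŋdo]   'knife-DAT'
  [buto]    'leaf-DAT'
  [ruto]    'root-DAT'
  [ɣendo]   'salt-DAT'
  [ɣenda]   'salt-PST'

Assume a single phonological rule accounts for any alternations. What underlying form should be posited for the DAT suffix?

/-to/

The DAT morpheme has two allomorphs, [-do] and [-to].
By contrast the PST suffix keeps its initial [d] throughout — that segment must be underlying.
So the underlying form is /-to/, and voiceless stops become voiced after a nasal.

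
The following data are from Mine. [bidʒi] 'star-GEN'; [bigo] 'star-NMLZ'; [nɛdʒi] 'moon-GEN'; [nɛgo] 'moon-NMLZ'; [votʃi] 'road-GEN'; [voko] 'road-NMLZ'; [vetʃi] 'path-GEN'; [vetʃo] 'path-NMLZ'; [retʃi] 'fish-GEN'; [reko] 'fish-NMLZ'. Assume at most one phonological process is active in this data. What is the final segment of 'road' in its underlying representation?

The stem for 'road' ends in [tʃ] in [votʃi] but [k] in [voko].
The stem 'path' ([vetʃi], [vetʃo]) shows [tʃ] unchanged in both environments, so [tʃ] cannot be basic with [k] derived before the NMLZ suffix.
Therefore /k/ is basic and [tʃ] is derived by palatalization before a front vowel (/k/ and /g/ become palato-alveolar [tʃ] and [dʒ] before a front vowel).

/k/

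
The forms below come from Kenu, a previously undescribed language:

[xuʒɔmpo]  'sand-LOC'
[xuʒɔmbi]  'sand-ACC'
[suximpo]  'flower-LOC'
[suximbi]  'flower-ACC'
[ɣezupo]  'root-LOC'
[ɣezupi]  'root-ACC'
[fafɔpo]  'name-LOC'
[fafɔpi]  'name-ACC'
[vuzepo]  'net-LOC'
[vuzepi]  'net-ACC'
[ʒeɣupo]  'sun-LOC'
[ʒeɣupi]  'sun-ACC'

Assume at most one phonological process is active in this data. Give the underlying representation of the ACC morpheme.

The ACC morpheme has two allomorphs, [-bi] and [-pi].
The LOC suffix, which begins with [p], is invariant after every stem; so [p] is not altered by any rule here.
So the underlying form is /-bi/, and voiced stops become voiceless after a vowel.

/-bi/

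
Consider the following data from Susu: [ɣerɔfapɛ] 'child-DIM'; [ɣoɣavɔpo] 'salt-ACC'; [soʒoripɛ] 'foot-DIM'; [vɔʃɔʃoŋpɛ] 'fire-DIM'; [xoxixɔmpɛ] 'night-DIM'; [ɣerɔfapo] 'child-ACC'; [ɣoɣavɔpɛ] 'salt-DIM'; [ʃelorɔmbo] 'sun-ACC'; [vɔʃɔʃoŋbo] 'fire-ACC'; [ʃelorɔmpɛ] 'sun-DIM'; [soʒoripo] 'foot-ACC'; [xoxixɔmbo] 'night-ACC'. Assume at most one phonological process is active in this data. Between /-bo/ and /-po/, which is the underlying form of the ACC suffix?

/-bo/

The ACC morpheme has two allomorphs, [-bo] and [-po].
By contrast the DIM suffix keeps its initial [p] throughout — that segment must be underlying.
So the underlying form is /-bo/, and voiced stops become voiceless after a vowel.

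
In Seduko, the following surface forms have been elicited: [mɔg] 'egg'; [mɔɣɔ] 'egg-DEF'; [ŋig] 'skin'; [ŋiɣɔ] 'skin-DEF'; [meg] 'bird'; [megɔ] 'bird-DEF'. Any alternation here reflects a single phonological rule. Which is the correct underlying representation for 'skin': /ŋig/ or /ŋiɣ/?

The root 'skin' surfaces as [ŋig] and [ŋiɣɔ], with a stem-final [g] ~ [ɣ] alternation.
Compare 'bird', with invariant [g] in [meg] and [megɔ]: an analysis with underlying /g/ and a rule producing [ɣ] before the DEF suffix would wrongly predict alternation here too.
The underlying segment must be /ɣ/; voiced fricatives become stops word-finally, yielding [g] there.

/ŋiɣ/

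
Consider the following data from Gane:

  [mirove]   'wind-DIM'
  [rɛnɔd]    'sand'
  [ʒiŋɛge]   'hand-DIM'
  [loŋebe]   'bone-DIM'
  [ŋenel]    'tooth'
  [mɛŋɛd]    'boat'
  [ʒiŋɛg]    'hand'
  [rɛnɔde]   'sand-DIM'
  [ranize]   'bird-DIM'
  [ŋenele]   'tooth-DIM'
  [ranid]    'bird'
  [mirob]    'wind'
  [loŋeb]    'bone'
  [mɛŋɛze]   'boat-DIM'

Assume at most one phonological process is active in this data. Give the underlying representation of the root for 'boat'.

/mɛŋɛz/

The root 'boat' surfaces as [mɛŋɛze] and [mɛŋɛd], with a stem-final [z] ~ [d] alternation.
Compare 'sand', with invariant [d] in [rɛnɔde] and [rɛnɔd]: an analysis with underlying /d/ and a rule producing [z] before the DIM suffix would wrongly predict alternation here too.
The underlying segment must be /z/; voiced fricatives become stops word-finally, yielding [d] there.
The underlying form of 'boat' is therefore /mɛŋɛz/.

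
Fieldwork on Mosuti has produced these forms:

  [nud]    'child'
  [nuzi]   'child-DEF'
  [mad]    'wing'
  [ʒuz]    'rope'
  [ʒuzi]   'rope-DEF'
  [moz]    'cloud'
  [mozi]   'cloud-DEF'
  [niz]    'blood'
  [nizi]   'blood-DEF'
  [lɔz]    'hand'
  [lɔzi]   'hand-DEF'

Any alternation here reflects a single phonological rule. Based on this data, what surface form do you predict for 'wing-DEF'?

[mazi]

In [nud] and [nuzi] the final segment of 'child' alternates: [d] ~ [z].
Compare 'cloud', with invariant [z] in [moz] and [mozi]: an analysis with underlying /z/ and a rule producing [d] in isolation would wrongly predict alternation here too.
So /d/ is underlying, and a rule of intervocalic spirantization — voiced stops become fricatives between vowels — gives [z].
The one attested form of 'wing', [mad], shows underlying /mad/. Applying the same rule between vowels gives [mazi].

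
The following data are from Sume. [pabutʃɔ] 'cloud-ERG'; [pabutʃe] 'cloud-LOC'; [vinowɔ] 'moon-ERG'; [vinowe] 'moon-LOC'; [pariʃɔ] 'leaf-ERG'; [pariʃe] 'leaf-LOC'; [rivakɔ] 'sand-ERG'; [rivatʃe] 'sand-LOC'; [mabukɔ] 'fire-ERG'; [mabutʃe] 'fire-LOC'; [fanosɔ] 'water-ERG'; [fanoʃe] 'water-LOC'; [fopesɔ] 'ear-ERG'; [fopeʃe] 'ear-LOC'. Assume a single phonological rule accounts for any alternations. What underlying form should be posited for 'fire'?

/mabuk/

In [mabukɔ] and [mabutʃe] the final segment of 'fire' alternates: [k] ~ [tʃ].
Compare 'cloud', with invariant [tʃ] in [pabutʃɔ] and [pabutʃe]: an analysis with underlying /tʃ/ and a rule producing [k] before the ERG suffix would wrongly predict alternation here too.
So /k/ is underlying, and a rule of palatalization before a front vowel — /k/ and /s/ become palato-alveolar [tʃ] and [ʃ] before a front vowel — gives [tʃ].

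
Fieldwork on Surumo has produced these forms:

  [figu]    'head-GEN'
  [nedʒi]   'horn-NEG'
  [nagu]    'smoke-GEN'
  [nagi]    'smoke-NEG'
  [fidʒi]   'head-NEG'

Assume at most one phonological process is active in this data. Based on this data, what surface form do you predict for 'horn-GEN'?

In [fidʒi] and [figu] the final segment of 'head' alternates: [dʒ] ~ [g].
The stem 'smoke' ([nagi], [nagu]) shows [g] unchanged in both environments, so [g] cannot be basic with [dʒ] derived before the NEG suffix.
The alternation reflects depalatalization: palato-alveolar /dʒ/ becomes [g] when no front vowel follows. /dʒ/ is underlying.
The one attested form of 'horn', [nedʒi], shows underlying /nedʒ/. Applying the same rule when no front vowel follows gives [negu].

[negu]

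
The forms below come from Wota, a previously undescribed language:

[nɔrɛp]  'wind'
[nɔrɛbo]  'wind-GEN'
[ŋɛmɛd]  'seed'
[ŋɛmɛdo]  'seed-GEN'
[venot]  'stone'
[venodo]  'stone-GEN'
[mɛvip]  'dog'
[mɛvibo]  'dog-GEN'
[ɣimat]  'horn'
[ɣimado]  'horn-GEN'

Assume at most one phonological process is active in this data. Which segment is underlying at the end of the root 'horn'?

The stem for 'horn' ends in [t] in [ɣimat] but [d] in [ɣimado].
Compare 'seed', with invariant [d] in [ŋɛmɛd] and [ŋɛmɛdo]: an analysis with underlying /d/ and a rule producing [t] in isolation would wrongly predict alternation here too.
The alternation reflects intervocalic voicing: voiceless stops become voiced between vowels. /t/ is underlying.

/t/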